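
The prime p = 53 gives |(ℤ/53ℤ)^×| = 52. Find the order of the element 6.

26

The order of 6 must divide p − 1 = 52 = 2^2 · 13.
Divisors: 1, 2, 4, 13, 26, 52.
Check each in increasing order: 6^1 ≡ 6;  6^2 ≡ 36;  6^4 ≡ 24;  6^13 ≡ 52;  6^26 ≡ 1.
Smallest exponent giving 1 is 26.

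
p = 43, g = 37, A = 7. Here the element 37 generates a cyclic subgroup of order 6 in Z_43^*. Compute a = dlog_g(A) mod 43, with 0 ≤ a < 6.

5

Successive powers of 37 modulo 43:
  37^0=1  37^1=37  37^2=36  37^3=42  37^4=6  37^5=7
So 37^5 ≡ 7 (mod 43), giving a = 5.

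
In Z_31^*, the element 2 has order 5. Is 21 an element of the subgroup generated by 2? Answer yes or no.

21 ∈ ⟨2⟩ iff 21^5 ≡ 1 (mod 31), since |⟨2⟩| = 5.
21^5 mod 31 = 6.
Since 6 ≠ 1, 21 does not lie in the subgroup.

no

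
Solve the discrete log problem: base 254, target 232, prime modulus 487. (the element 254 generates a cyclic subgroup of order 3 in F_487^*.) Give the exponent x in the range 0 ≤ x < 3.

2

Successive powers of 254 modulo 487:
  254^0=1  254^1=254  254^2=232
So 254^2 ≡ 232 (mod 487), giving x = 2.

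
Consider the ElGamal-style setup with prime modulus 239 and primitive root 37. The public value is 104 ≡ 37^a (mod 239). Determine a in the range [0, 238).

169

Baby-step giant-step with m = ceil(sqrt(238)) = 16.
Baby table (37^j mod 239 for j=0..15):
  0:1  1:37  2:174  3:224  4:162  5:19  6:225  7:199
  8:193  9:210  10:122  11:212  12:196  13:82  14:166  15:167
Giant step factor: 37^(-16) ≡ 198 (mod 239).
Scan 104·198^i mod 239 for i = 0, 1, …:
  i=0: 104   i=1: 38   i=2: 115   i=3: 65
  i=4: 203   i=5: 42   i=6: 190   i=7: 97
  i=8: 86   i=9: 59   i=10: 210
Match at i=10, j=9: a = 10·16 + 9 = 169.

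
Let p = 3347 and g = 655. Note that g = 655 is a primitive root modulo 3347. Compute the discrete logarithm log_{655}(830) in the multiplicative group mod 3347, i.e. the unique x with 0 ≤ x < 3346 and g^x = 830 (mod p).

927

Baby-step giant-step with m = ceil(sqrt(3346)) = 58.
Baby table (655^j mod 3347 for j=0..57):
  0:1  1:655  2:609  3:602  4:2711  5:1795  6:928  7:2033
  8:2856  9:3054  10:2211  11:2301  12:1005  13:2263  14:2891  15:2550
  16:97  17:3289  18:2174  19:1495  20:1901  21:71  22:2994  23:3075
  24:2578  25:1702  26:259  27:2295  28:422  29:1956  30:2626  31:3019
  32:2715  33:1068  34:17  35:1094  36:312  37:193  38:2576  39:392
  40:2388  41:1091  42:1694  43:1713  44:770  45:2300  46:350  47:1654
  48:2289  49:3186  50:1649  51:2361  52:141  53:1986  54:2194  55:1207
  56:693  57:2070
Giant step factor: 655^(-58) ≡ 3262 (mod 3347).
Scan 830·3262^i mod 3347 for i = 0, 1, …:
  i=0: 830   i=1: 3084   i=2: 2273   i=3: 921
  i=4: 2043   i=5: 389   i=6: 405   i=7: 2392
  i=8: 847   i=9: 1639     …   i=14: 2732
  i=15: 2070
Match at i=15, j=57: x = 15·58 + 57 = 927.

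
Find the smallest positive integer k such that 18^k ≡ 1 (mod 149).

The order of 18 must divide p − 1 = 148 = 2^2 · 37.
Divisors: 1, 2, 4, 37, 74, 148.
Check each in increasing order: 18^1 ≡ 18;  18^2 ≡ 26;  18^4 ≡ 80;  18^37 ≡ 44;  18^74 ≡ 148;  18^148 ≡ 1.
Smallest exponent giving 1 is 148.

148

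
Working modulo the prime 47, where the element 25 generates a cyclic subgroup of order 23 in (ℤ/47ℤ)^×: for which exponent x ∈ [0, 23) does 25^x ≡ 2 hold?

9

Successive powers of 25 modulo 47:
  25^0=1  25^1=25  25^2=14  25^3=21  25^4=8  25^5=12
  25^6=18  25^7=27  25^8=17  25^9=2
So 25^9 ≡ 2 (mod 47), giving x = 9.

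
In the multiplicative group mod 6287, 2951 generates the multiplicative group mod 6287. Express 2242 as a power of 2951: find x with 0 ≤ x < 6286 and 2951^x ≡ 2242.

Baby-step giant-step with m = ceil(sqrt(6286)) = 80.
Baby table (2951^j mod 6287 for j=0..79):
  0:1  1:2951  2:906  3:1631  4:3526  5:241  6:760  7:4588
  8:3277  9:1021  10:1498  11:837  12:5483  13:3882  14:868  15:2659
  16:533  17:1133  18:5086  19:1717  20:5832  21:2713  22:2712  23:6048
  24:5142  25:3511  26:6272  27:6031  28:5271  29:683  30:3693  31:2672
  32:1174  33:337  34:1141  35:3546  36:2678  37:19  38:5773  39:4640
  40:5841  41:4124  42:4579  43:1866  44:5441  45:5680  46:538  47:3314
  48:3329  49:3585  50:4601  51:3918  52:225  53:3840  54:2666  55:2329
  56:1188  57:3929  58:1251  59:1232  60:1746  61:3393  62:3839  63:6002
  64:1423  65:5844  66:403  67:1010  68:472  69:3445  70:116  71:2818
  72:4504  73:586  74:361  75:2808  76:142  77:4100  78:2912  79:5270
Giant step factor: 2951^(-80) ≡ 4621 (mod 6287).
Scan 2242·4621^i mod 6287 for i = 0, 1, …:
  i=0: 2242   i=1: 5593   i=2: 5683   i=3: 344
  i=4: 5300   i=5: 3435   i=6: 4747   i=7: 544
  i=8: 5311   i=9: 3970     …   i=49: 2204
  i=50: 6031
Match at i=50, j=27: x = 50·80 + 27 = 4027.

4027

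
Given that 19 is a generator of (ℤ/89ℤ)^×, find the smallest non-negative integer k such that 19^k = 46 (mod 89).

Baby-step giant-step with m = ceil(sqrt(88)) = 10.
Baby table (19^j mod 89 for j=0..9):
  0:1  1:19  2:5  3:6  4:25  5:30  6:36  7:61
  8:2  9:38
Giant step factor: 19^(-10) ≡ 9 (mod 89).
Scan 46·9^i mod 89 for i = 0, 1, …:
  i=0: 46   i=1: 58   i=2: 77   i=3: 70
  i=4: 7   i=5: 63   i=6: 33   i=7: 30
Match at i=7, j=5: k = 7·10 + 5 = 75.

75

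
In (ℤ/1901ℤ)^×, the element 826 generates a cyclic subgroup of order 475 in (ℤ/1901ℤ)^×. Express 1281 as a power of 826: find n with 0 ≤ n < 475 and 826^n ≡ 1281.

313

Baby-step giant-step with m = ceil(sqrt(475)) = 22.
Baby table (826^j mod 1901 for j=0..21):
  0:1  1:826  2:1718  3:922  4:1172  5:463  6:337  7:816
  8:1062  9:851  10:1457  11:149  12:1410  13:1248  14:506  15:1637
  16:551  17:787  18:1821  19:455  20:1333  21:379
Giant step factor: 826^(-22) ≡ 28 (mod 1901).
Scan 1281·28^i mod 1901 for i = 0, 1, …:
  i=0: 1281   i=1: 1650   i=2: 576   i=3: 920
  i=4: 1047   i=5: 801   i=6: 1517   i=7: 654
  i=8: 1203   i=9: 1367     …   i=13: 356
  i=14: 463
Match at i=14, j=5: n = 14·22 + 5 = 313.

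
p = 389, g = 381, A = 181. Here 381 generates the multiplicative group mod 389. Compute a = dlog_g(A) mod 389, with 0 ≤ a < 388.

206

Baby-step giant-step with m = ceil(sqrt(388)) = 20.
Baby table (381^j mod 389 for j=0..19):
  0:1  1:381  2:64  3:266  4:206  5:297  6:347  7:336
  8:35  9:109  10:295  11:363  12:208  13:281  14:86  15:90
  16:58  17:314  18:211  19:257
Giant step factor: 381^(-20) ≡ 7 (mod 389).
Scan 181·7^i mod 389 for i = 0, 1, …:
  i=0: 181   i=1: 100   i=2: 311   i=3: 232
  i=4: 68   i=5: 87   i=6: 220   i=7: 373
  i=8: 277   i=9: 383   i=10: 347
Match at i=10, j=6: a = 10·20 + 6 = 206.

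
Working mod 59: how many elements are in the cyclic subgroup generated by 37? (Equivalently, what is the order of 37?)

The order of 37 must divide p − 1 = 58 = 2 · 29.
Divisors: 1, 2, 29, 58.
Check each in increasing order: 37^1 ≡ 37;  37^2 ≡ 12;  37^29 ≡ 58;  37^58 ≡ 1.
Smallest exponent giving 1 is 58.

58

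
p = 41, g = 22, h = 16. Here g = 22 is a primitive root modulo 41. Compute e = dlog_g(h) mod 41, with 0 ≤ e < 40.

Successive powers of 22 modulo 41:
  22^0=1  22^1=22  22^2=33  22^3=29  22^4=23  22^5=14
  22^6=21  22^7=11  22^8=37  22^9=35  22^10=32  22^11=7
  22^12=31  22^13=26  22^14=39  22^15=38  22^16=16
So 22^16 ≡ 16 (mod 41), giving e = 16.

16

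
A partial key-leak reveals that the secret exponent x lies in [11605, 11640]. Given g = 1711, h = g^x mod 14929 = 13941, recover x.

Compute 1711^11605 mod 14929 = 3238, then multiply by 1711 repeatedly:
  1711^11605=3238  1711^11606=1559  1711^11607=10087  1711^11608=933  1711^11609=13889
  1711^11610=12040  1711^11611=13349  1711^11612=13698  1711^11613=13677  1711^11614=7604
  1711^11615=7285  1711^11616=13849  1711^11617=3316  1711^11618=656  1711^11619=2741
  1711^11620=2145  1711^11621=12490  1711^11622=6991  1711^11623=3472  1711^11624=13779
  1711^11625=2978  1711^11626=4569  1711^11627=9692  1711^11628=11822  1711^11629=13576
  1711^11630=13941
Found 13941 at exponent 11630.

11630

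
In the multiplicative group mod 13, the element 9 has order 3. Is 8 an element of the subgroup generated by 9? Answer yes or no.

no

⟨9⟩ has order 3; its elements mod 13 are {1, 3, 9}.
8 is not in this set.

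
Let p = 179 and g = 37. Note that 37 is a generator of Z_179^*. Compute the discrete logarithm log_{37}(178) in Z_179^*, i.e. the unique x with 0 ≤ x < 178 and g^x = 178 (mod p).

89

Baby-step giant-step with m = ceil(sqrt(178)) = 14.
Baby table (37^j mod 179 for j=0..13):
  0:1  1:37  2:116  3:175  4:31  5:73  6:16  7:55
  8:66  9:115  10:138  11:94  12:77  13:164
Giant step factor: 37^(-14) ≡ 169 (mod 179).
Scan 178·169^i mod 179 for i = 0, 1, …:
  i=0: 178   i=1: 10   i=2: 79   i=3: 105
  i=4: 24   i=5: 118   i=6: 73
Match at i=6, j=5: x = 6·14 + 5 = 89.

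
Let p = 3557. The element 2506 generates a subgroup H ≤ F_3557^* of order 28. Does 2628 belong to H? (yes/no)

2628 ∈ ⟨2506⟩ iff 2628^28 ≡ 1 (mod 3557), since |⟨2506⟩| = 28.
2628^28 mod 3557 = 1.
Since 1 = 1, 2628 lies in the subgroup.

yes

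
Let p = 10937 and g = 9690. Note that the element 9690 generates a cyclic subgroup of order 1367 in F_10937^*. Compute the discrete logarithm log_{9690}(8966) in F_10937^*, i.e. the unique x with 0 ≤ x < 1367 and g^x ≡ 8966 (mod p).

Baby-step giant-step with m = ceil(sqrt(1367)) = 37.
Baby table (9690^j mod 10937 for j=0..36):
  0:1  1:9690  2:1955  3:1066  4:5012  5:6000  6:9845  7:5536
  8:8792  9:6187  10:6333  11:10200  12:331  13:2849  14:1822  15:2862
  16:7485  17:6403  18:10406  19:5937  20:910  21:2678  22:7256  23:7604
  24:191  25:2437  26:1547  27:6740  28:5773  29:8552  30:10168  31:7424
  32:5911  33:521  34:6533  35:1414  36:8536
Giant step factor: 9690^(-37) ≡ 569 (mod 10937).
Scan 8966·569^i mod 10937 for i = 0, 1, …:
  i=0: 8966   i=1: 5012
Match at i=1, j=4: x = 1·37 + 4 = 41.

41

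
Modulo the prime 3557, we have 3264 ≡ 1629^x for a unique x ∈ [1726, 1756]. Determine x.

1745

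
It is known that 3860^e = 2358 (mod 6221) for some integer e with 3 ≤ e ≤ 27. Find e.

27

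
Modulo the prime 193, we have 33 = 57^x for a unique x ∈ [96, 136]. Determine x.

Compute 57^96 mod 193 = 192, then multiply by 57 repeatedly:
  57^96=192  57^97=136  57^98=32  57^99=87  57^100=134
  57^101=111  57^102=151  57^103=115  57^104=186  57^105=180
  57^106=31  57^107=30  57^108=166  57^109=5  57^110=92
  57^111=33
Found 33 at exponent 111.

111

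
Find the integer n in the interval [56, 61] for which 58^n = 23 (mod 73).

58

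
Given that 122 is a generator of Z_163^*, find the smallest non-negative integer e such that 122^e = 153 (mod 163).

73

Baby-step giant-step with m = ceil(sqrt(162)) = 13.
Baby table (122^j mod 163 for j=0..12):
  0:1  1:122  2:51  3:28  4:156  5:124  6:132  7:130
  8:49  9:110  10:54  11:68  12:146
Giant step factor: 122^(-13) ≡ 29 (mod 163).
Scan 153·29^i mod 163 for i = 0, 1, …:
  i=0: 153   i=1: 36   i=2: 66   i=3: 121
  i=4: 86   i=5: 49
Match at i=5, j=8: e = 5·13 + 8 = 73.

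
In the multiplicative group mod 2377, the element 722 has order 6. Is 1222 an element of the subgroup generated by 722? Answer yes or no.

1222 ∈ ⟨722⟩ iff 1222^6 ≡ 1 (mod 2377), since |⟨722⟩| = 6.
1222^6 mod 2377 = 2227.
Since 2227 ≠ 1, 1222 does not lie in the subgroup.

no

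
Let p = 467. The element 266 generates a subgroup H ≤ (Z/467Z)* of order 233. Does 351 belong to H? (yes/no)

351 ∈ ⟨266⟩ iff 351^233 ≡ 1 (mod 467), since |⟨266⟩| = 233.
351^233 mod 467 = 1.
Since 1 = 1, 351 lies in the subgroup.

yes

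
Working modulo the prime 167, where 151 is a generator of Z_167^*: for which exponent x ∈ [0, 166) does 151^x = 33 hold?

118

Baby-step giant-step with m = ceil(sqrt(166)) = 13.
Baby table (151^j mod 167 for j=0..12):
  0:1  1:151  2:89  3:79  4:72  5:17  6:62  7:10
  8:7  9:55  10:122  11:52  12:3
Giant step factor: 151^(-13) ≡ 80 (mod 167).
Scan 33·80^i mod 167 for i = 0, 1, …:
  i=0: 33   i=1: 135   i=2: 112   i=3: 109
  i=4: 36   i=5: 41   i=6: 107   i=7: 43
  i=8: 100   i=9: 151
Match at i=9, j=1: x = 9·13 + 1 = 118.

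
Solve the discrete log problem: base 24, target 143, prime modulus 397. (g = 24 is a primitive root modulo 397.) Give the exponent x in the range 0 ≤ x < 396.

Baby-step giant-step with m = ceil(sqrt(396)) = 20.
Baby table (24^j mod 397 for j=0..19):
  0:1  1:24  2:179  3:326  4:281  5:392  6:277  7:296
  8:355  9:183  10:25  11:203  12:108  13:210  14:276  15:272
  16:176  17:254  18:141  19:208
Giant step factor: 24^(-20) ≡ 249 (mod 397).
Scan 143·249^i mod 397 for i = 0, 1, …:
  i=0: 143   i=1: 274   i=2: 339   i=3: 247
  i=4: 365   i=5: 369   i=6: 174   i=7: 53
  i=8: 96   i=9: 84   i=10: 272
Match at i=10, j=15: x = 10·20 + 15 = 215.

215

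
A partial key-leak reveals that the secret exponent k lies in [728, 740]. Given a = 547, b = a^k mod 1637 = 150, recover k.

740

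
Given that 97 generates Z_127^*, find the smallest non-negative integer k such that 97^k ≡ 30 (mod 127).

64

Baby-step giant-step with m = ceil(sqrt(126)) = 12.
Baby table (97^j mod 127 for j=0..11):
  0:1  1:97  2:11  3:51  4:121  5:53  6:61  7:75
  8:36  9:63  10:15  11:58
Giant step factor: 97^(-12) ≡ 117 (mod 127).
Scan 30·117^i mod 127 for i = 0, 1, …:
  i=0: 30   i=1: 81   i=2: 79   i=3: 99
  i=4: 26   i=5: 121
Match at i=5, j=4: k = 5·12 + 4 = 64.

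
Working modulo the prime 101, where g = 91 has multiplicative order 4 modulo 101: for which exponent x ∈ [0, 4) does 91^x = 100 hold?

Successive powers of 91 modulo 101:
  91^0=1  91^1=91  91^2=100
So 91^2 ≡ 100 (mod 101), giving x = 2.

2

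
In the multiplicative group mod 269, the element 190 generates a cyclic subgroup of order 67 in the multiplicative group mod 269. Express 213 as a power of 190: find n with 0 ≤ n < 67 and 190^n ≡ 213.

32

Baby-step giant-step with m = ceil(sqrt(67)) = 9.
Baby table (190^j mod 269 for j=0..8):
  0:1  1:190  2:54  3:38  4:226  5:169  6:99  7:249
  8:235
Giant step factor: 190^(-9) ≡ 67 (mod 269).
Scan 213·67^i mod 269 for i = 0, 1, …:
  i=0: 213   i=1: 14   i=2: 131   i=3: 169
Match at i=3, j=5: n = 3·9 + 5 = 32.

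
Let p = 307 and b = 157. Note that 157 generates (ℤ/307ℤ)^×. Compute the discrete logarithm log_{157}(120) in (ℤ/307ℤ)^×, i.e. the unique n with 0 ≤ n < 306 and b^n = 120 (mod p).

29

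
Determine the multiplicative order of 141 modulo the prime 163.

54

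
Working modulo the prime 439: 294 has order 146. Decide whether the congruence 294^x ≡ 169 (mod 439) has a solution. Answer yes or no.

169 ∈ ⟨294⟩ iff 169^146 ≡ 1 (mod 439), since |⟨294⟩| = 146.
169^146 mod 439 = 267.
Since 267 ≠ 1, 169 does not lie in the subgroup.

no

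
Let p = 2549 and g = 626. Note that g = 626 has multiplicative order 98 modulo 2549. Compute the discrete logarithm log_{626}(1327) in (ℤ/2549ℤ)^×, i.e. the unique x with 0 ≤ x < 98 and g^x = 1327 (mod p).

35

Baby-step giant-step with m = ceil(sqrt(98)) = 10.
Baby table (626^j mod 2549 for j=0..9):
  0:1  1:626  2:1879  3:1165  4:276  5:1993  6:1157  7:366
  8:2255  9:2033
Giant step factor: 626^(-10) ≡ 804 (mod 2549).
Scan 1327·804^i mod 2549 for i = 0, 1, …:
  i=0: 1327   i=1: 1426   i=2: 2003   i=3: 1993
Match at i=3, j=5: x = 3·10 + 5 = 35.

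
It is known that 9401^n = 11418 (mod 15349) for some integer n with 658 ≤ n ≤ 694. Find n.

Compute 9401^658 mod 15349 = 14069, then multiply by 9401 repeatedly:
  9401^658=14069  9401^659=336  9401^660=12191  9401^661=11957  9401^662=7030
  9401^663=11585  9401^664=9430  9401^665=10955  9401^666=11514  9401^667=1966
  9401^668=2170  9401^669=1349  9401^670=3675  9401^671=13425  9401^672=8947
  9401^673=13576  9401^674=1041  9401^675=9128  9401^676=11418
Found 11418 at exponent 676.

676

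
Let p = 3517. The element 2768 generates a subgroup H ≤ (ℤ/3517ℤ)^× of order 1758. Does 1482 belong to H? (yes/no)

no

1482 ∈ ⟨2768⟩ iff 1482^1758 ≡ 1 (mod 3517), since |⟨2768⟩| = 1758.
1482^1758 mod 3517 = 3516.
Since 3516 ≠ 1, 1482 does not lie in the subgroup.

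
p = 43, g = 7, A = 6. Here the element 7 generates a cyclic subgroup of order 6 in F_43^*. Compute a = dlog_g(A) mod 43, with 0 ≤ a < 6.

Successive powers of 7 modulo 43:
  7^0=1  7^1=7  7^2=6
So 7^2 ≡ 6 (mod 43), giving a = 2.

2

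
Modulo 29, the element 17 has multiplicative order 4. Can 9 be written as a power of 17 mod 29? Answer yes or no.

9 ∈ ⟨17⟩ iff 9^4 ≡ 1 (mod 29), since |⟨17⟩| = 4.
9^4 mod 29 = 7.
Since 7 ≠ 1, 9 does not lie in the subgroup.

no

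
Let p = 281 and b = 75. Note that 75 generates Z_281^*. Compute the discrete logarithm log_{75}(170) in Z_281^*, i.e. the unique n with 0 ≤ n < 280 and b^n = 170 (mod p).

Baby-step giant-step with m = ceil(sqrt(280)) = 17.
Baby table (75^j mod 281 for j=0..16):
  0:1  1:75  2:5  3:94  4:25  5:189  6:125  7:102
  8:63  9:229  10:34  11:21  12:170  13:105  14:7  15:244
  16:35
Giant step factor: 75^(-17) ≡ 161 (mod 281).
Scan 170·161^i mod 281 for i = 0, 1, …:
  i=0: 170
Match at i=0, j=12: n = 0·17 + 12 = 12.

12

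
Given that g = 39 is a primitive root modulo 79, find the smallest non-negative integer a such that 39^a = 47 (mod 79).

73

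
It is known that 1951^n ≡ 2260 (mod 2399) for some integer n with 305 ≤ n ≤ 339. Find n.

Compute 1951^305 mod 2399 = 916, then multiply by 1951 repeatedly:
  1951^305=916  1951^306=2260
Found 2260 at exponent 306.

306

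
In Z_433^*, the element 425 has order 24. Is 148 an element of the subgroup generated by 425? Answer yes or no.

⟨425⟩ has order 24; its elements mod 433 are {1, 8, 54, 64, 79, 115, 133, 140, 148, 179, 198, 199, 234, 235, 254, 285, 293, 300, 318, 354, 369, 379, 425, 432}.
148 is in this set.

yes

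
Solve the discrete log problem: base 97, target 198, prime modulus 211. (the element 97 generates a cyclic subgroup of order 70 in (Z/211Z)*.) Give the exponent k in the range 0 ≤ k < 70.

Successive powers of 97 modulo 211:
  97^0=1  97^1=97  97^2=125  97^3=98  97^4=11  97^5=12
  97^6=109  97^7=23  97^8=121  97^9=132  97^10=144  97^11=42
  97^12=65  97^13=186  97^14=107  97^15=40  97^16=82  97^17=147
  97^18=122  97^19=18  97^20=58  97^21=140  97^22=76  97^23=198
So 97^23 ≡ 198 (mod 211), giving k = 23.

23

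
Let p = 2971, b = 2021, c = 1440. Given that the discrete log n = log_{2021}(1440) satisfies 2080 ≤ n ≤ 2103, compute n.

2101

Compute 2021^2080 mod 2971 = 2440, then multiply by 2021 repeatedly:
  2021^2080=2440  2021^2081=2351  2021^2082=742  2021^2083=2198  2021^2084=513
  2021^2085=2865  2021^2086=2657  2021^2087=1200  2021^2088=864  2021^2089=2167
  2021^2090=253  2021^2091=301  2021^2092=2237  2021^2093=2086  2021^2094=2928
  2021^2095=2227  2021^2096=2673  2021^2097=855  2021^2098=1804  2021^2099=467
  2021^2100=2000  2021^2101=1440
Found 1440 at exponent 2101.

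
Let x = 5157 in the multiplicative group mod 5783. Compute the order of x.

413

The order of 5157 must divide p − 1 = 5782 = 2 · 7^2 · 59.
Divisors: 1, 2, 7, 14, 49, 59, 98, 118, 413, 826, 2891, 5782.
Check each in increasing order: 5157^1 ≡ 5157;  5157^2 ≡ 4415;  5157^7 ≡ 1058;  5157^14 ≡ 3245;  5157^49 ≡ 3595;  5157^59 ≡ 2233;  5157^98 ≡ 4803;  5157^118 ≡ 1343;  5157^413 ≡ 1.
Smallest exponent giving 1 is 413.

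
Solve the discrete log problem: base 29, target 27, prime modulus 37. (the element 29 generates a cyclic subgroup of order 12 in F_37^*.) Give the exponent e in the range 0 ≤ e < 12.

Successive powers of 29 modulo 37:
  29^0=1  29^1=29  29^2=27
So 29^2 ≡ 27 (mod 37), giving e = 2.

2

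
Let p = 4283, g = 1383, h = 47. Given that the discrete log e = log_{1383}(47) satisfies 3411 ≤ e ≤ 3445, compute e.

3435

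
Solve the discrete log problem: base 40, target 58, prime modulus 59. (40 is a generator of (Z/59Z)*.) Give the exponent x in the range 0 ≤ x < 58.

29

Baby-step giant-step with m = ceil(sqrt(58)) = 8.
Baby table (40^j mod 59 for j=0..7):
  0:1  1:40  2:7  3:44  4:49  5:13  6:48  7:32
Giant step factor: 40^(-8) ≡ 36 (mod 59).
Scan 58·36^i mod 59 for i = 0, 1, …:
  i=0: 58   i=1: 23   i=2: 2   i=3: 13
Match at i=3, j=5: x = 3·8 + 5 = 29.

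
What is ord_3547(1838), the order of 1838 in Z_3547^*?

3546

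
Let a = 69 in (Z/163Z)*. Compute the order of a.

81

The order of 69 must divide p − 1 = 162 = 2 · 3^4.
Divisors: 1, 2, 3, 6, 9, 18, 27, 54, 81, 162.
Check each in increasing order: 69^1 ≡ 69;  69^2 ≡ 34;  69^3 ≡ 64;  69^6 ≡ 21;  69^9 ≡ 40;  69^18 ≡ 133;  69^27 ≡ 104;  69^54 ≡ 58;  69^81 ≡ 1.
Smallest exponent giving 1 is 81.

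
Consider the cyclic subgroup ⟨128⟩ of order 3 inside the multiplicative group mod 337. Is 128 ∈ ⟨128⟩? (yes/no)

yes

⟨128⟩ has order 3; its elements mod 337 are {1, 128, 208}.
128 is in this set.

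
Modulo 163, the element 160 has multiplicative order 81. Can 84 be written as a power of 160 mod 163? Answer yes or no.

yes

84 ∈ ⟨160⟩ iff 84^81 ≡ 1 (mod 163), since |⟨160⟩| = 81.
84^81 mod 163 = 1.
Since 1 = 1, 84 lies in the subgroup.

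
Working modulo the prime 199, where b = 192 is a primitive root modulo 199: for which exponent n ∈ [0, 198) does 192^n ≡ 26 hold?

Baby-step giant-step with m = ceil(sqrt(198)) = 15.
Baby table (192^j mod 199 for j=0..14):
  0:1  1:192  2:49  3:55  4:13  5:108  6:40  7:118
  8:169  9:11  10:122  11:141  12:8  13:143  14:193
Giant step factor: 192^(-15) ≡ 109 (mod 199).
Scan 26·109^i mod 199 for i = 0, 1, …:
  i=0: 26   i=1: 48   i=2: 58   i=3: 153
  i=4: 160   i=5: 127   i=6: 112   i=7: 69
  i=8: 158   i=9: 108
Match at i=9, j=5: n = 9·15 + 5 = 140.

140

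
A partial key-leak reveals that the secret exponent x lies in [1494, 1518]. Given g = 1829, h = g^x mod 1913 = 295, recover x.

1513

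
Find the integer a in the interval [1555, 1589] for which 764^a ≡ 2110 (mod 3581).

1576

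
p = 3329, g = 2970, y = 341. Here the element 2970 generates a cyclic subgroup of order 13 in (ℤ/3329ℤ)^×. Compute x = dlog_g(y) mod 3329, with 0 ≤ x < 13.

Successive powers of 2970 modulo 3329:
  2970^0=1  2970^1=2970  2970^2=2379  2970^3=1492  2970^4=341
So 2970^4 ≡ 341 (mod 3329), giving x = 4.

4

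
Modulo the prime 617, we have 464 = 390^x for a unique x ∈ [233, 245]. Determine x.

Compute 390^233 mod 617 = 222, then multiply by 390 repeatedly:
  390^233=222  390^234=200  390^235=258  390^236=49  390^237=600
  390^238=157  390^239=147  390^240=566  390^241=471  390^242=441
  390^243=464
Found 464 at exponent 243.

243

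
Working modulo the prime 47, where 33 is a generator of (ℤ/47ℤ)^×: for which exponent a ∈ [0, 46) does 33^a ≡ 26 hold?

13

Baby-step giant-step with m = ceil(sqrt(46)) = 7.
Baby table (33^j mod 47 for j=0..6):
  0:1  1:33  2:8  3:29  4:17  5:44  6:42
Giant step factor: 33^(-7) ≡ 45 (mod 47).
Scan 26·45^i mod 47 for i = 0, 1, …:
  i=0: 26   i=1: 42
Match at i=1, j=6: a = 1·7 + 6 = 13.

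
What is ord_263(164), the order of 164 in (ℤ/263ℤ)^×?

262

The order of 164 must divide p − 1 = 262 = 2 · 131.
Divisors: 1, 2, 131, 262.
Check each in increasing order: 164^1 ≡ 164;  164^2 ≡ 70;  164^131 ≡ 262;  164^262 ≡ 1.
Smallest exponent giving 1 is 262.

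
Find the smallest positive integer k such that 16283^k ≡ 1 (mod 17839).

The order of 16283 must divide p − 1 = 17838 = 2 · 3^2 · 991.
Divisors: 1, 2, 3, 6, 9, 18, 991, 1982, 2973, 5946, 8919, 17838.
Check each in increasing order: 16283^1 ≡ 16283;  16283^2 ≡ 12871;  16283^3 ≡ 5921;  16283^6 ≡ 4606;  16283^9 ≡ 14134;  16283^18 ≡ 8834;  16283^991 ≡ 171;  16283^1982 ≡ 11402;  16283^2973 ≡ 5291;  16283^5946 ≡ 5290;  16283^8919 ≡ 17838;  16283^17838 ≡ 1.
Smallest exponent giving 1 is 17838.

17838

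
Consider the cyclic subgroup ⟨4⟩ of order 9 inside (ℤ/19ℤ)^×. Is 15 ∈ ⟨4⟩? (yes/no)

no

15 ∈ ⟨4⟩ iff 15^9 ≡ 1 (mod 19), since |⟨4⟩| = 9.
15^9 mod 19 = 18.
Since 18 ≠ 1, 15 does not lie in the subgroup.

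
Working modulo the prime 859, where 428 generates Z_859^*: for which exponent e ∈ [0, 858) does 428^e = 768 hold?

361

Baby-step giant-step with m = ceil(sqrt(858)) = 30.
Baby table (428^j mod 859 for j=0..29):
  0:1  1:428  2:217  3:104  4:703  5:234  6:508  7:97
  8:284  9:433  10:639  11:330  12:364  13:313  14:819  15:60
  16:769  17:135  18:227  19:89  20:296  21:415  22:666  23:719
  24:210  25:544  26:43  27:365  28:741  29:177
Giant step factor: 428^(-30) ≡ 110 (mod 859).
Scan 768·110^i mod 859 for i = 0, 1, …:
  i=0: 768   i=1: 298   i=2: 138   i=3: 577
  i=4: 763   i=5: 607   i=6: 627   i=7: 250
  i=8: 12   i=9: 461   i=10: 29   i=11: 613
  i=12: 428
Match at i=12, j=1: e = 12·30 + 1 = 361.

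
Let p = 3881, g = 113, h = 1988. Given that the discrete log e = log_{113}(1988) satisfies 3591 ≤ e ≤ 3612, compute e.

3608

Compute 113^3591 mod 3881 = 359, then multiply by 113 repeatedly:
  113^3591=359  113^3592=1757  113^3593=610  113^3594=2953  113^3595=3804
  113^3596=2942  113^3597=2561  113^3598=2199  113^3599=103  113^3600=3877
  113^3601=3429  113^3602=3258  113^3603=3340  113^3604=963  113^3605=151
  113^3606=1539  113^3607=3143  113^3608=1988
Found 1988 at exponent 3608.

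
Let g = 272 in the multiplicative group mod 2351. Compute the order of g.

470

The order of 272 must divide p − 1 = 2350 = 2 · 5^2 · 47.
Divisors: 1, 2, 5, 10, 25, 47, 50, 94, 235, 470, 1175, 2350.
Check each in increasing order: 272^1 ≡ 272;  272^2 ≡ 1103;  272^5 ≡ 292;  272^10 ≡ 628;  272^25 ≡ 1095;  272^47 ≡ 580;  272^50 ≡ 15;  272^94 ≡ 207;  272^235 ≡ 2350;  272^470 ≡ 1.
Smallest exponent giving 1 is 470.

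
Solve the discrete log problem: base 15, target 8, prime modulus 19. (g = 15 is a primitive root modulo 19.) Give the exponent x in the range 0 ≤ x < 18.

Successive powers of 15 modulo 19:
  15^0=1  15^1=15  15^2=16  15^3=12  15^4=9  15^5=2
  15^6=11  15^7=13  15^8=5  15^9=18  15^10=4  15^11=3
  15^12=7  15^13=10  15^14=17  15^15=8
So 15^15 ≡ 8 (mod 19), giving x = 15.

15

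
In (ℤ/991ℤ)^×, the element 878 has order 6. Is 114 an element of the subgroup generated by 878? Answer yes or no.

yes

114 ∈ ⟨878⟩ iff 114^6 ≡ 1 (mod 991), since |⟨878⟩| = 6.
114^6 mod 991 = 1.
Since 1 = 1, 114 lies in the subgroup.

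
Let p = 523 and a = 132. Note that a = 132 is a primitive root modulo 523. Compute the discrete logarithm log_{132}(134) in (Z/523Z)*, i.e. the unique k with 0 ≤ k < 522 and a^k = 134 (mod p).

144

Baby-step giant-step with m = ceil(sqrt(522)) = 23.
Baby table (132^j mod 523 for j=0..22):
  0:1  1:132  2:165  3:337  4:29  5:167  6:78  7:359
  8:318  9:136  10:170  11:474  12:331  13:283  14:223  15:148
  16:185  17:362  18:191  19:108  20:135  21:38  22:309
Giant step factor: 132^(-23) ≡ 87 (mod 523).
Scan 134·87^i mod 523 for i = 0, 1, …:
  i=0: 134   i=1: 152   i=2: 149   i=3: 411
  i=4: 193   i=5: 55   i=6: 78
Match at i=6, j=6: k = 6·23 + 6 = 144.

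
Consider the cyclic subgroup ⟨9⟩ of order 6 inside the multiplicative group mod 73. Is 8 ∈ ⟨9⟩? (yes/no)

yes

8 ∈ ⟨9⟩ iff 8^6 ≡ 1 (mod 73), since |⟨9⟩| = 6.
8^6 mod 73 = 1.
Since 1 = 1, 8 lies in the subgroup.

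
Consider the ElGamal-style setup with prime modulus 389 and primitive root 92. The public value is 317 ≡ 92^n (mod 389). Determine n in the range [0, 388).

Baby-step giant-step with m = ceil(sqrt(388)) = 20.
Baby table (92^j mod 389 for j=0..19):
  0:1  1:92  2:295  3:299  4:278  5:291  6:320  7:265
  8:262  9:375  10:268  11:149  12:93  13:387  14:205  15:188
  16:180  17:222  18:196  19:138
Giant step factor: 92^(-20) ≡ 80 (mod 389).
Scan 317·80^i mod 389 for i = 0, 1, …:
  i=0: 317   i=1: 75   i=2: 165   i=3: 363
  i=4: 254   i=5: 92
Match at i=5, j=1: n = 5·20 + 1 = 101.

101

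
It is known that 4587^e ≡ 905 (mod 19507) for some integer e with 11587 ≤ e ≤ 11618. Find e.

11592

Compute 4587^11587 mod 19507 = 18317, then multiply by 4587 repeatedly:
  4587^11587=18317  4587^11588=3430  4587^11589=10768  4587^11590=1092  4587^11591=15212
  4587^11592=905
Found 905 at exponent 11592.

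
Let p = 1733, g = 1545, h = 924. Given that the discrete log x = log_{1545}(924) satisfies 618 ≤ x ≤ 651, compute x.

Compute 1545^618 mod 1733 = 1020, then multiply by 1545 repeatedly:
  1545^618=1020  1545^619=603  1545^620=1014  1545^621=1731  1545^622=376
  1545^623=365  1545^624=700  1545^625=108  1545^626=492  1545^627=1086
  1545^628=326  1545^629=1100  1545^630=1160  1545^631=278  1545^632=1459
  1545^633=1255  1545^634=1481  1545^635=585  1545^636=932  1545^637=1550
  1545^638=1477  1545^639=1337  1545^640=1662  1545^641=1217  1545^642=1693
  1545^643=588  1545^644=368  1545^645=136  1545^646=427  1545^647=1175
  1545^648=924
Found 924 at exponent 648.

648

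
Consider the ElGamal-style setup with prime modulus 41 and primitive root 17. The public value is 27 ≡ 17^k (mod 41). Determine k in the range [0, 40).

5

Successive powers of 17 modulo 41:
  17^0=1  17^1=17  17^2=2  17^3=34  17^4=4  17^5=27
So 17^5 ≡ 27 (mod 41), giving k = 5.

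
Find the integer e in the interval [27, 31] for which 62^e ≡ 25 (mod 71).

Compute 62^27 mod 71 = 13, then multiply by 62 repeatedly:
  62^27=13  62^28=25
Found 25 at exponent 28.

28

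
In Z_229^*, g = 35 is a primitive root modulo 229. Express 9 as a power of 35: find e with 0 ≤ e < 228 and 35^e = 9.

200

Baby-step giant-step with m = ceil(sqrt(228)) = 16.
Baby table (35^j mod 229 for j=0..15):
  0:1  1:35  2:80  3:52  4:217  5:38  6:185  7:63
  8:144  9:2  10:70  11:160  12:104  13:205  14:76  15:141
Giant step factor: 35^(-16) ≡ 20 (mod 229).
Scan 9·20^i mod 229 for i = 0, 1, …:
  i=0: 9   i=1: 180   i=2: 165   i=3: 94
  i=4: 48   i=5: 44   i=6: 193   i=7: 196
  i=8: 27   i=9: 82   i=10: 37   i=11: 53
  i=12: 144
Match at i=12, j=8: e = 12·16 + 8 = 200.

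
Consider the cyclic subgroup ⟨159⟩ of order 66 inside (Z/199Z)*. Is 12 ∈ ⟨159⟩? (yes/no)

12 ∈ ⟨159⟩ iff 12^66 ≡ 1 (mod 199), since |⟨159⟩| = 66.
12^66 mod 199 = 1.
Since 1 = 1, 12 lies in the subgroup.

yes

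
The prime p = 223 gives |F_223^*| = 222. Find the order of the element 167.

The order of 167 must divide p − 1 = 222 = 2 · 3 · 37.
Divisors: 1, 2, 3, 6, 37, 74, 111, 222.
Check each in increasing order: 167^1 ≡ 167;  167^2 ≡ 14;  167^3 ≡ 108;  167^6 ≡ 68;  167^37 ≡ 222;  167^74 ≡ 1.
Smallest exponent giving 1 is 74.

74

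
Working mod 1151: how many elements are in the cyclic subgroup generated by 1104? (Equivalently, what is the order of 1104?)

230

The order of 1104 must divide p − 1 = 1150 = 2 · 5^2 · 23.
Divisors: 1, 2, 5, 10, 23, 25, 46, 50, 115, 230, 575, 1150.
Check each in increasing order: 1104^1 ≡ 1104;  1104^2 ≡ 1058;  1104^5 ≡ 951;  1104^10 ≡ 866;  1104^23 ≡ 468;  1104^25 ≡ 214;  1104^46 ≡ 334;  1104^50 ≡ 907;  1104^115 ≡ 1150;  1104^230 ≡ 1.
Smallest exponent giving 1 is 230.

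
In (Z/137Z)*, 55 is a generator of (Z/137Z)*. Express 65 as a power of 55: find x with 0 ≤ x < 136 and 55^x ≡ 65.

44

Baby-step giant-step with m = ceil(sqrt(136)) = 12.
Baby table (55^j mod 137 for j=0..11):
  0:1  1:55  2:11  3:57  4:121  5:79  6:98  7:47
  8:119  9:106  10:76  11:70
Giant step factor: 55^(-12) ≡ 49 (mod 137).
Scan 65·49^i mod 137 for i = 0, 1, …:
  i=0: 65   i=1: 34   i=2: 22   i=3: 119
Match at i=3, j=8: x = 3·12 + 8 = 44.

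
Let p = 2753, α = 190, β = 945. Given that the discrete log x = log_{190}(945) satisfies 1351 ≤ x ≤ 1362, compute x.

1362

Compute 190^1351 mod 2753 = 1536, then multiply by 190 repeatedly:
  190^1351=1536  190^1352=22  190^1353=1427  190^1354=1336  190^1355=564
  190^1356=2546  190^1357=1965  190^1358=1695  190^1359=2702  190^1360=1322
  190^1361=657  190^1362=945
Found 945 at exponent 1362.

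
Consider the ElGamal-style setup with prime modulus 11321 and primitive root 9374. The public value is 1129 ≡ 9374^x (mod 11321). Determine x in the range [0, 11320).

1589

Baby-step giant-step with m = ceil(sqrt(11320)) = 107.
Baby table (9374^j mod 11321 for j=0..106):
  0:1  1:9374  2:9595  3:9506  4:1653  5:8094  6:11135  7:11191
  8:4048  9:9281  10:9530  11:209  12:633  13:1538  14:5579  15:5847
  16:4817  17:6410  18:6793  19:8278  20:3838  21:10595  22:9718  23:7766
  24:4454  25:11269  26:10676  27:10505  28:3812  29:4612  30:9310  31:9672
  32:6760  33:4603  34:4191  35:2564  36:453  37:1047  38:10592  39:4238
  40:1623  41:9899  42:6310  43:9036  44:11063  45:4202  46:3789  47:4109
  48:3724  49:6133  50:2704  51:10898  52:8469  53:5554  54:9238  55:2683
  56:6501  57:10752  58:9706  59:8488  60:2524  61:10407  62:2161  63:3945
  64:6044  65:6172  66:6018  67:189  68:5610  69:2095  70:7916  71:6750
  72:1431  73:10130  74:9393  75:6565  76:10675  77:1131  78:5538  79:6427
  80:7657  81:1578  82:6946  83:4733  84:143  85:4604  86:2244  87:838
  88:9959  89:2700  90:7365  91:4052  92:1493  93:2626  94:4270  95:7245
  96:11272  97:4835  98:5327  99:9688  100:9571  101:10950  102:9114  103:6370
  104:5426  105:9392  106:8512
Giant step factor: 9374^(-107) ≡ 2086 (mod 11321).
Scan 1129·2086^i mod 11321 for i = 0, 1, …:
  i=0: 1129   i=1: 326   i=2: 776   i=3: 11154
  i=4: 2589   i=5: 537   i=6: 10724   i=7: 11289
  i=8: 1174   i=9: 3628     …   i=13: 6254
  i=14: 4052
Match at i=14, j=91: x = 14·107 + 91 = 1589.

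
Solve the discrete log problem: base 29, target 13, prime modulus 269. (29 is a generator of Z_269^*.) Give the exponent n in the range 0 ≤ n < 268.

210

Baby-step giant-step with m = ceil(sqrt(268)) = 17.
Baby table (29^j mod 269 for j=0..16):
  0:1  1:29  2:34  3:179  4:80  5:168  6:30  7:63
  8:213  9:259  10:248  11:198  12:93  13:7  14:203  15:238
  16:177
Giant step factor: 29^(-17) ≡ 159 (mod 269).
Scan 13·159^i mod 269 for i = 0, 1, …:
  i=0: 13   i=1: 184   i=2: 204   i=3: 156
  i=4: 56   i=5: 27   i=6: 258   i=7: 134
  i=8: 55   i=9: 137   i=10: 263   i=11: 122
  i=12: 30
Match at i=12, j=6: n = 12·17 + 6 = 210.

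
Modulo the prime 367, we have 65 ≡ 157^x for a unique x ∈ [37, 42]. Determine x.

37

Compute 157^37 mod 367 = 65, then multiply by 157 repeatedly:
  157^37=65
Found 65 at exponent 37.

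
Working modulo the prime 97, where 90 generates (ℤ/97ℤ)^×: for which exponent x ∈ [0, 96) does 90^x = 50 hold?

Baby-step giant-step with m = ceil(sqrt(96)) = 10.
Baby table (90^j mod 97 for j=0..9):
  0:1  1:90  2:49  3:45  4:73  5:71  6:85  7:84
  8:91  9:42
Giant step factor: 90^(-10) ≡ 32 (mod 97).
Scan 50·32^i mod 97 for i = 0, 1, …:
  i=0: 50   i=1: 48   i=2: 81   i=3: 70
  i=4: 9   i=5: 94   i=6: 1
Match at i=6, j=0: x = 6·10 + 0 = 60.

60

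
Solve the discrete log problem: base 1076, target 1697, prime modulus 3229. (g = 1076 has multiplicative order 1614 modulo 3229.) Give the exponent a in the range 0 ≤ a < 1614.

Baby-step giant-step with m = ceil(sqrt(1614)) = 41.
Baby table (1076^j mod 3229 for j=0..40):
  0:1  1:1076  2:1794  3:2631  4:2352  5:2445  6:2414  7:1348
  8:627  9:3020  10:1146  11:2847  12:2280  13:2469  14:2406  15:2427
  16:2420  17:1346  18:1704  19:2661  20:2342  21:1372  22:619  23:870
  24:2939  25:1173  26:2838  27:2283  28:2468  29:1330  30:633  31:3018
  32:2223  33:2488  34:247  35:994  36:745  37:828  38:2953  39:92
  40:2122
Giant step factor: 1076^(-41) ≡ 3194 (mod 3229).
Scan 1697·3194^i mod 3229 for i = 0, 1, …:
  i=0: 1697   i=1: 1956   i=2: 2578   i=3: 182
  i=4: 88   i=5: 149   i=6: 1243   i=7: 1701
  i=8: 1816   i=9: 1020   i=10: 3048   i=11: 3106
  i=12: 1076
Match at i=12, j=1: a = 12·41 + 1 = 493.

493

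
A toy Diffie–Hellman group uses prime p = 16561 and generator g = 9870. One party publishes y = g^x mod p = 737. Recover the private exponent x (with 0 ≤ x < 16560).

Baby-step giant-step with m = ceil(sqrt(16560)) = 129.
Baby table (9870^j mod 16561 for j=0..128):
  0:1  1:9870  2:5098  3:4942  4:5395  5:5035  6:12450  7:15441
  8:8348  9:3785  10:12895  11:2365  12:8101  13:362  14:12325  15:7205
  16:416  17:15353  18:960  19:2308  20:8585  21:7874  22:12168  23:14349
  24:11519  25:1265  26:15117  27:6741  28:8133  29:1543  30:9851  31:16300
  32:7446  33:10863  34:1896  35:16151  36:10745  37:13067  38:10783  39:7224
  40:5775  41:12849  42:12053  43:5447  44:4884  45:12570  46:7449  47:7351
  48:629  49:14416  50:10369  51:11611  52:15011  53:3864  54:14258  55:7643
  56:1055  57:12542  58:12626  59:13656  60:11302  61:12405  62:1877  63:10792
  64:13249  65:1974  66:7644  67:10925  68:1079  69:1007  70:2490  71:16337
  72:8294  73:757  74:2579  75:473  76:14869  77:10009  78:2465  79:1441
  80:13332  81:9695  82:192  83:7086  84:1717  85:4887  86:9058  87:6182
  88:5616  89:253  90:12960  91:14597  92:8251  93:6933  94:15219  95:3260
  96:14738  97:8797  98:13628  99:16479  100:2149  101:12550  102:8781  103:4757
  104:1155  105:5882  106:9035  107:11026  108:4289  109:2514  110:4802  111:14719
  112:3438  113:16132  114:5386  115:15571  116:16251  117:4085  118:9476  119:8153
  120:211  121:12445  122:15774  123:15980  124:12197  125:2481  126:10312  127:12095
  128:5962
Giant step factor: 9870^(-129) ≡ 7559 (mod 16561).
Scan 737·7559^i mod 16561 for i = 0, 1, …:
  i=0: 737   i=1: 6487   i=2: 14673   i=3: 4190
  i=4: 7578   i=5: 14164   i=6: 15372   i=7: 4972
  i=8: 6439   i=9: 16183     …   i=49: 2489
  i=50: 1055
Match at i=50, j=56: x = 50·129 + 56 = 6506.

6506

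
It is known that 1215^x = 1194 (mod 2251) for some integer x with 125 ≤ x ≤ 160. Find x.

135

Compute 1215^125 mod 2251 = 68, then multiply by 1215 repeatedly:
  1215^125=68  1215^126=1584  1215^127=2206  1215^128=1600  1215^129=1387
  1215^130=1457  1215^131=969  1215^132=62  1215^133=1047  1215^134=290
  1215^135=1194
Found 1194 at exponent 135.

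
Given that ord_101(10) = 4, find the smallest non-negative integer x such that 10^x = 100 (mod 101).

2

Successive powers of 10 modulo 101:
  10^0=1  10^1=10  10^2=100
So 10^2 ≡ 100 (mod 101), giving x = 2.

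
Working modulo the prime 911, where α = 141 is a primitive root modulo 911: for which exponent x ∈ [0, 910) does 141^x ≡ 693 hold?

Baby-step giant-step with m = ceil(sqrt(910)) = 31.
Baby table (141^j mod 911 for j=0..30):
  0:1  1:141  2:750  3:74  4:413  5:840  6:10  7:499
  8:212  9:740  10:486  11:201  12:100  13:435  14:298  15:112
  16:305  17:188  18:89  19:706  20:247  21:209  22:317  23:58
  24:890  25:683  26:648  27:268  28:437  29:580  30:701
Giant step factor: 141^(-31) ≡ 364 (mod 911).
Scan 693·364^i mod 911 for i = 0, 1, …:
  i=0: 693   i=1: 816   i=2: 38   i=3: 167
  i=4: 662   i=5: 464   i=6: 361   i=7: 220
  i=8: 823   i=9: 764   i=10: 241   i=11: 268
Match at i=11, j=27: x = 11·31 + 27 = 368.

368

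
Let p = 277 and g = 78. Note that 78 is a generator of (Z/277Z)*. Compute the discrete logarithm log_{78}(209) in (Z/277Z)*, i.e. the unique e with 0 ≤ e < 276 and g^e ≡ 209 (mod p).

107

Baby-step giant-step with m = ceil(sqrt(276)) = 17.
Baby table (78^j mod 277 for j=0..16):
  0:1  1:78  2:267  3:51  4:100  5:44  6:108  7:114
  8:28  9:245  10:274  11:43  12:30  13:124  14:254  15:145
  16:230
Giant step factor: 78^(-17) ≡ 98 (mod 277).
Scan 209·98^i mod 277 for i = 0, 1, …:
  i=0: 209   i=1: 261   i=2: 94   i=3: 71
  i=4: 33   i=5: 187   i=6: 44
Match at i=6, j=5: e = 6·17 + 5 = 107.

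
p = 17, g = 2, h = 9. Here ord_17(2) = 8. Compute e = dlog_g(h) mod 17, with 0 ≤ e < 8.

Successive powers of 2 modulo 17:
  2^0=1  2^1=2  2^2=4  2^3=8  2^4=16  2^5=15
  2^6=13  2^7=9
So 2^7 ≡ 9 (mod 17), giving e = 7.

7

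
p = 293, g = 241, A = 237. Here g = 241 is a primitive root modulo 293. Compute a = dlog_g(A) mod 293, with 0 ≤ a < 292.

42

Baby-step giant-step with m = ceil(sqrt(292)) = 18.
Baby table (241^j mod 293 for j=0..17):
  0:1  1:241  2:67  3:32  4:94  5:93  6:145  7:78
  8:46  9:245  10:152  11:7  12:222  13:176  14:224  15:72
  16:65  17:136
Giant step factor: 241^(-18) ≡ 271 (mod 293).
Scan 237·271^i mod 293 for i = 0, 1, …:
  i=0: 237   i=1: 60   i=2: 145
Match at i=2, j=6: a = 2·18 + 6 = 42.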